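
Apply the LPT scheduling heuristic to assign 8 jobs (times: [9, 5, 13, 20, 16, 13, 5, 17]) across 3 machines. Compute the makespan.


Sort jobs in decreasing order (LPT): [20, 17, 16, 13, 13, 9, 5, 5]
Assign each job to the least loaded machine:
  Machine 1: jobs [20, 9, 5], load = 34
  Machine 2: jobs [17, 13], load = 30
  Machine 3: jobs [16, 13, 5], load = 34
Makespan = max load = 34

34


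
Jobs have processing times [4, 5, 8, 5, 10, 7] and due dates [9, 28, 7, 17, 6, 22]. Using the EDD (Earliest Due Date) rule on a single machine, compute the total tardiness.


Sort by due date (EDD order): [(10, 6), (8, 7), (4, 9), (5, 17), (7, 22), (5, 28)]
Compute completion times and tardiness:
  Job 1: p=10, d=6, C=10, tardiness=max(0,10-6)=4
  Job 2: p=8, d=7, C=18, tardiness=max(0,18-7)=11
  Job 3: p=4, d=9, C=22, tardiness=max(0,22-9)=13
  Job 4: p=5, d=17, C=27, tardiness=max(0,27-17)=10
  Job 5: p=7, d=22, C=34, tardiness=max(0,34-22)=12
  Job 6: p=5, d=28, C=39, tardiness=max(0,39-28)=11
Total tardiness = 61

61


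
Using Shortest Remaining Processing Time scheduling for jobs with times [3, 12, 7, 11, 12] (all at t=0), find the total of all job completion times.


Since all jobs arrive at t=0, SRPT equals SPT ordering.
SPT order: [3, 7, 11, 12, 12]
Completion times:
  Job 1: p=3, C=3
  Job 2: p=7, C=10
  Job 3: p=11, C=21
  Job 4: p=12, C=33
  Job 5: p=12, C=45
Total completion time = 3 + 10 + 21 + 33 + 45 = 112

112


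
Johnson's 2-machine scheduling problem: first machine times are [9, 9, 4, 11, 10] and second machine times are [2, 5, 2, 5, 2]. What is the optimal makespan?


Apply Johnson's rule:
  Group 1 (a <= b): []
  Group 2 (a > b): [(2, 9, 5), (4, 11, 5), (1, 9, 2), (3, 4, 2), (5, 10, 2)]
Optimal job order: [2, 4, 1, 3, 5]
Schedule:
  Job 2: M1 done at 9, M2 done at 14
  Job 4: M1 done at 20, M2 done at 25
  Job 1: M1 done at 29, M2 done at 31
  Job 3: M1 done at 33, M2 done at 35
  Job 5: M1 done at 43, M2 done at 45
Makespan = 45

45


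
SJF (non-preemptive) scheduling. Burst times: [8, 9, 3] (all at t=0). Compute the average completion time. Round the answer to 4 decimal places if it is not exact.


SJF order (ascending): [3, 8, 9]
Completion times:
  Job 1: burst=3, C=3
  Job 2: burst=8, C=11
  Job 3: burst=9, C=20
Average completion = 34/3 = 11.3333

11.3333


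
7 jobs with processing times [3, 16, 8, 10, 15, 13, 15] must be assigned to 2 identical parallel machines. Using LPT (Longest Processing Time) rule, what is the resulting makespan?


Sort jobs in decreasing order (LPT): [16, 15, 15, 13, 10, 8, 3]
Assign each job to the least loaded machine:
  Machine 1: jobs [16, 13, 10], load = 39
  Machine 2: jobs [15, 15, 8, 3], load = 41
Makespan = max load = 41

41


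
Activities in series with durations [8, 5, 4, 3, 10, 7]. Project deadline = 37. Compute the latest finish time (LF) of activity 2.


LF(activity 2) = deadline - sum of successor durations
Successors: activities 3 through 6 with durations [4, 3, 10, 7]
Sum of successor durations = 24
LF = 37 - 24 = 13

13


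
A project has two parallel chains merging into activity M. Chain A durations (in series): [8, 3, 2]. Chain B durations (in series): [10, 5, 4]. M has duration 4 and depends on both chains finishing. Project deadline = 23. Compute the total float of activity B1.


Forward pass: ES(B1) = sum of predecessors on chain B = 0
EF = ES + duration = 0 + 10 = 10
Backward pass: LF(M) = deadline = 23; LS(M) = 23 - 4 = 19
LF(B1) = LS(M) - sum(successors on chain B) = 19 - 9 = 10
LS = LF - duration = 10 - 10 = 0
Total float = LS - ES = 0 - 0 = 0

0


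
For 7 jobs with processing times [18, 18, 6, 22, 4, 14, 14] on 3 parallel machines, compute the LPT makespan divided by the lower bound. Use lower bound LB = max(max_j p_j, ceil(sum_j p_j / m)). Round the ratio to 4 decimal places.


LPT order: [22, 18, 18, 14, 14, 6, 4]
Machine loads after assignment: [32, 32, 32]
LPT makespan = 32
Lower bound = max(max_job, ceil(total/3)) = max(22, 32) = 32
Ratio = 32 / 32 = 1.0

1.0


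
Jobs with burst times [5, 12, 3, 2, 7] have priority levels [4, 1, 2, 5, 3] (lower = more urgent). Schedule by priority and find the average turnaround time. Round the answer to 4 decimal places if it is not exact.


Sort by priority (ascending = highest first):
Order: [(1, 12), (2, 3), (3, 7), (4, 5), (5, 2)]
Completion times:
  Priority 1, burst=12, C=12
  Priority 2, burst=3, C=15
  Priority 3, burst=7, C=22
  Priority 4, burst=5, C=27
  Priority 5, burst=2, C=29
Average turnaround = 105/5 = 21.0

21.0


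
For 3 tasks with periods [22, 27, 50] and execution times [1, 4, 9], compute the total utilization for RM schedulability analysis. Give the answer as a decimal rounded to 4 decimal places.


Compute individual utilizations (exact fractions):
  Task 1: C/T = 1/22 (approx. 0.0455)
  Task 2: C/T = 4/27 (approx. 0.1481)
  Task 3: C/T = 9/50 (approx. 0.18)
Total utilization U = 1/22 + 4/27 + 9/50 = 2774/7425
Rounded to 4 decimal places: U = 0.3736
RM (Liu & Layland) bound for 3 tasks = 0.779763; compare with U = 2774/7425 (approx. 0.373603)
U <= bound, so schedulable by RM sufficient condition.

0.3736


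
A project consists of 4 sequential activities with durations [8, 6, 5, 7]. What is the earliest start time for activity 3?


Activity 3 starts after activities 1 through 2 complete.
Predecessor durations: [8, 6]
ES = 8 + 6 = 14

14


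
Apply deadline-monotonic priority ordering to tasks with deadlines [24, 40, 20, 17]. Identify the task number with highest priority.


Sort tasks by relative deadline (ascending):
  Task 4: deadline = 17
  Task 3: deadline = 20
  Task 1: deadline = 24
  Task 2: deadline = 40
Priority order (highest first): [4, 3, 1, 2]
Highest priority task = 4

4


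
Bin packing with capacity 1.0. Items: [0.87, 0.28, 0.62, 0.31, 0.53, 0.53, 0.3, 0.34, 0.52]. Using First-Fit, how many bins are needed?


Place items sequentially using First-Fit:
  Item 0.87 -> new Bin 1
  Item 0.28 -> new Bin 2
  Item 0.62 -> Bin 2 (now 0.9)
  Item 0.31 -> new Bin 3
  Item 0.53 -> Bin 3 (now 0.84)
  Item 0.53 -> new Bin 4
  Item 0.3 -> Bin 4 (now 0.83)
  Item 0.34 -> new Bin 5
  Item 0.52 -> Bin 5 (now 0.86)
Total bins used = 5

5


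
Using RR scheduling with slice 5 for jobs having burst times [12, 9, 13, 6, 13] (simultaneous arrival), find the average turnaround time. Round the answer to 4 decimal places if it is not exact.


Time quantum = 5
Execution trace:
  J1 runs 5 units, time = 5
  J2 runs 5 units, time = 10
  J3 runs 5 units, time = 15
  J4 runs 5 units, time = 20
  J5 runs 5 units, time = 25
  J1 runs 5 units, time = 30
  J2 runs 4 units, time = 34
  J3 runs 5 units, time = 39
  J4 runs 1 units, time = 40
  J5 runs 5 units, time = 45
  J1 runs 2 units, time = 47
  J3 runs 3 units, time = 50
  J5 runs 3 units, time = 53
Finish times: [47, 34, 50, 40, 53]
Average turnaround = 224/5 = 44.8

44.8


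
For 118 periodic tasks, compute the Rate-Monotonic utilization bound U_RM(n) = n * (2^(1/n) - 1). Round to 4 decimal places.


Compute 2^(1/118) = 1.0058914152
Subtract 1: 1.0058914152 - 1 = 0.0058914152
Multiply by n: 118 * 0.0058914152 = 0.6951869936
Round to 4 dp: 0.6952

0.6952


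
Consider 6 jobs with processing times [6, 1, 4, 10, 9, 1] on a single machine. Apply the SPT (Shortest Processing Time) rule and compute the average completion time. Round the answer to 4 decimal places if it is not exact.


Sort jobs by processing time (SPT order): [1, 1, 4, 6, 9, 10]
Compute completion times sequentially:
  Job 1: processing = 1, completes at 1
  Job 2: processing = 1, completes at 2
  Job 3: processing = 4, completes at 6
  Job 4: processing = 6, completes at 12
  Job 5: processing = 9, completes at 21
  Job 6: processing = 10, completes at 31
Sum of completion times = 73
Average completion time = 73/6 = 12.1667

12.1667


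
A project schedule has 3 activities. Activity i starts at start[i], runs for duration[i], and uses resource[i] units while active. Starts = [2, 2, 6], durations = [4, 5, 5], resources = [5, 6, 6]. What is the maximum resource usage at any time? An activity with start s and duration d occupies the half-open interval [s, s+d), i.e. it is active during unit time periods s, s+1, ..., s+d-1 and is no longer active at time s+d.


Each activity i is active on [start_i, start_i + duration_i).
Compute total resource usage per time slot:
  t=0: active resources = [], total = 0
  t=1: active resources = [], total = 0
  t=2: active resources = [5, 6], total = 11
  t=3: active resources = [5, 6], total = 11
  t=4: active resources = [5, 6], total = 11
  t=5: active resources = [5, 6], total = 11
  t=6: active resources = [6, 6], total = 12
  t=7: active resources = [6], total = 6
  t=8: active resources = [6], total = 6
  t=9: active resources = [6], total = 6
  t=10: active resources = [6], total = 6
Peak resource demand = 12

12


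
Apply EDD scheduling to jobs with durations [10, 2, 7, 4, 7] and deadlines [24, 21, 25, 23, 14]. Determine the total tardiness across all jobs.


Sort by due date (EDD order): [(7, 14), (2, 21), (4, 23), (10, 24), (7, 25)]
Compute completion times and tardiness:
  Job 1: p=7, d=14, C=7, tardiness=max(0,7-14)=0
  Job 2: p=2, d=21, C=9, tardiness=max(0,9-21)=0
  Job 3: p=4, d=23, C=13, tardiness=max(0,13-23)=0
  Job 4: p=10, d=24, C=23, tardiness=max(0,23-24)=0
  Job 5: p=7, d=25, C=30, tardiness=max(0,30-25)=5
Total tardiness = 5

5


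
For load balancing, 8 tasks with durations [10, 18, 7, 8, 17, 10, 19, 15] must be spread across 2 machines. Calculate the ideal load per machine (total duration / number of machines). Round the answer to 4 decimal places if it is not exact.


Total processing time = 10 + 18 + 7 + 8 + 17 + 10 + 19 + 15 = 104
Number of machines = 2
Ideal balanced load = 104 / 2 = 52.0

52.0


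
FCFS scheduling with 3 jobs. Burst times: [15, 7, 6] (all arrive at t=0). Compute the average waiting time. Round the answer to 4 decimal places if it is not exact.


FCFS order (as given): [15, 7, 6]
Waiting times:
  Job 1: wait = 0
  Job 2: wait = 15
  Job 3: wait = 22
Sum of waiting times = 37
Average waiting time = 37/3 = 12.3333

12.3333


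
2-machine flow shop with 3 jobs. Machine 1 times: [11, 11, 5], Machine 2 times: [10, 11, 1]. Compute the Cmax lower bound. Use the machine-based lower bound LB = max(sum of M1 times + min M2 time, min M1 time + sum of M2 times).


LB1 = sum(M1 times) + min(M2 times) = 27 + 1 = 28
LB2 = min(M1 times) + sum(M2 times) = 5 + 22 = 27
Lower bound = max(LB1, LB2) = max(28, 27) = 28

28


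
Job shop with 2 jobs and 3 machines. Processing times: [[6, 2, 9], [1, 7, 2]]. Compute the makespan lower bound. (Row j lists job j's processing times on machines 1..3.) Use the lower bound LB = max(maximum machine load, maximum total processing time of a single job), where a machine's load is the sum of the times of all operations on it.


Machine loads:
  Machine 1: 6 + 1 = 7
  Machine 2: 2 + 7 = 9
  Machine 3: 9 + 2 = 11
Max machine load = 11
Job totals:
  Job 1: 17
  Job 2: 10
Max job total = 17
Lower bound = max(11, 17) = 17

17


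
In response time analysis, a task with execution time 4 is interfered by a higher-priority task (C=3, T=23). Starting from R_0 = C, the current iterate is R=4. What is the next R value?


R_next = C + ceil(R_prev / T_hp) * C_hp
ceil(4 / 23) = ceil(0.1739) = 1
Interference = 1 * 3 = 3
R_next = 4 + 3 = 7

7


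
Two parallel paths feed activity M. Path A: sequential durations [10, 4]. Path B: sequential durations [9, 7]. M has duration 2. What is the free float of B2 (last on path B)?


ES(B2) = sum of predecessors on chain B = 9
EF(B2) = ES + duration = 9 + 7 = 16
Successor of B2 is M. ES(M) = max(sum(A), sum(B)) = max(14, 16) = 16
Free float = ES(successor) - EF(current) = 16 - 16 = 0

0


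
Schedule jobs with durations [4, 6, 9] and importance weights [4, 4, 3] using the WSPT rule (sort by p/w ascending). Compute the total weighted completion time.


Compute p/w ratios and sort ascending (WSPT): [(4, 4), (6, 4), (9, 3)]
Compute weighted completion times:
  Job (p=4,w=4): C=4, w*C=4*4=16
  Job (p=6,w=4): C=10, w*C=4*10=40
  Job (p=9,w=3): C=19, w*C=3*19=57
Total weighted completion time = 113

113


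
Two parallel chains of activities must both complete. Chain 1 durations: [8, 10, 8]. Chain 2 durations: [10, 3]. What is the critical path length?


Path A total = 8 + 10 + 8 = 26
Path B total = 10 + 3 = 13
Critical path = longest path = max(26, 13) = 26

26


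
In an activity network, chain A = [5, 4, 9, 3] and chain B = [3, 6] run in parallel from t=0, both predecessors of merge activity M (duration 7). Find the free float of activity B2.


ES(B2) = sum of predecessors on chain B = 3
EF(B2) = ES + duration = 3 + 6 = 9
Successor of B2 is M. ES(M) = max(sum(A), sum(B)) = max(21, 9) = 21
Free float = ES(successor) - EF(current) = 21 - 9 = 12

12


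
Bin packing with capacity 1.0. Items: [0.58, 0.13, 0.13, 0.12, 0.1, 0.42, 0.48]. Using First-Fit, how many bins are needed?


Place items sequentially using First-Fit:
  Item 0.58 -> new Bin 1
  Item 0.13 -> Bin 1 (now 0.71)
  Item 0.13 -> Bin 1 (now 0.84)
  Item 0.12 -> Bin 1 (now 0.96)
  Item 0.1 -> new Bin 2
  Item 0.42 -> Bin 2 (now 0.52)
  Item 0.48 -> Bin 2 (now 1.0)
Total bins used = 2

2


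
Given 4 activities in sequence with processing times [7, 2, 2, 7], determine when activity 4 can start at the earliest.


Activity 4 starts after activities 1 through 3 complete.
Predecessor durations: [7, 2, 2]
ES = 7 + 2 + 2 = 11

11


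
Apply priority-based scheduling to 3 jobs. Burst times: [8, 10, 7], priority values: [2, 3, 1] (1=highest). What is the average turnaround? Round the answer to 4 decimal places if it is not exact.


Sort by priority (ascending = highest first):
Order: [(1, 7), (2, 8), (3, 10)]
Completion times:
  Priority 1, burst=7, C=7
  Priority 2, burst=8, C=15
  Priority 3, burst=10, C=25
Average turnaround = 47/3 = 15.6667

15.6667


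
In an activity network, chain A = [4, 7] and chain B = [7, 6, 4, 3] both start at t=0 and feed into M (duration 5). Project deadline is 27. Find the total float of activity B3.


Forward pass: ES(B3) = sum of predecessors on chain B = 13
EF = ES + duration = 13 + 4 = 17
Backward pass: LF(M) = deadline = 27; LS(M) = 27 - 5 = 22
LF(B3) = LS(M) - sum(successors on chain B) = 22 - 3 = 19
LS = LF - duration = 19 - 4 = 15
Total float = LS - ES = 15 - 13 = 2

2


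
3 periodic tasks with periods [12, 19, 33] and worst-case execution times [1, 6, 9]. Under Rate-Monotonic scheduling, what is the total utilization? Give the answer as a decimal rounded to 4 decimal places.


Compute individual utilizations (exact fractions):
  Task 1: C/T = 1/12 (approx. 0.0833)
  Task 2: C/T = 6/19 (approx. 0.3158)
  Task 3: C/T = 9/33 = 3/11 (approx. 0.2727)
Total utilization U = 1/12 + 6/19 + 3/11 = 1685/2508
Rounded to 4 decimal places: U = 0.6719
RM (Liu & Layland) bound for 3 tasks = 0.779763; compare with U = 1685/2508 (approx. 0.671850)
U <= bound, so schedulable by RM sufficient condition.

0.6719


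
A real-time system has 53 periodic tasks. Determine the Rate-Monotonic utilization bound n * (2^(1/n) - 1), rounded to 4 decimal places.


Compute 2^(1/53) = 1.0131641430
Subtract 1: 1.0131641430 - 1 = 0.0131641430
Multiply by n: 53 * 0.0131641430 = 0.6976995790
Round to 4 dp: 0.6977

0.6977


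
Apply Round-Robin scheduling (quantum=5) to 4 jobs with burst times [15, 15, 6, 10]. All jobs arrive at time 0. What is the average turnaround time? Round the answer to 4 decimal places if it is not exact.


Time quantum = 5
Execution trace:
  J1 runs 5 units, time = 5
  J2 runs 5 units, time = 10
  J3 runs 5 units, time = 15
  J4 runs 5 units, time = 20
  J1 runs 5 units, time = 25
  J2 runs 5 units, time = 30
  J3 runs 1 units, time = 31
  J4 runs 5 units, time = 36
  J1 runs 5 units, time = 41
  J2 runs 5 units, time = 46
Finish times: [41, 46, 31, 36]
Average turnaround = 154/4 = 38.5

38.5


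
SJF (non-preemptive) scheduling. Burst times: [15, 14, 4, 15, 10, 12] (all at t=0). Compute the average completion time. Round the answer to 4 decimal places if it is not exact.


SJF order (ascending): [4, 10, 12, 14, 15, 15]
Completion times:
  Job 1: burst=4, C=4
  Job 2: burst=10, C=14
  Job 3: burst=12, C=26
  Job 4: burst=14, C=40
  Job 5: burst=15, C=55
  Job 6: burst=15, C=70
Average completion = 209/6 = 34.8333

34.8333


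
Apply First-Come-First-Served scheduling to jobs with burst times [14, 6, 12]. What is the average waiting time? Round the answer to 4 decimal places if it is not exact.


FCFS order (as given): [14, 6, 12]
Waiting times:
  Job 1: wait = 0
  Job 2: wait = 14
  Job 3: wait = 20
Sum of waiting times = 34
Average waiting time = 34/3 = 11.3333

11.3333


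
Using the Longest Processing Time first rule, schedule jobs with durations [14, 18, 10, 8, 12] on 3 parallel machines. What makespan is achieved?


Sort jobs in decreasing order (LPT): [18, 14, 12, 10, 8]
Assign each job to the least loaded machine:
  Machine 1: jobs [18], load = 18
  Machine 2: jobs [14, 8], load = 22
  Machine 3: jobs [12, 10], load = 22
Makespan = max load = 22

22


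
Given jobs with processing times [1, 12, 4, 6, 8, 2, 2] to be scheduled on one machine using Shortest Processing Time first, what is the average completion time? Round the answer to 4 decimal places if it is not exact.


Sort jobs by processing time (SPT order): [1, 2, 2, 4, 6, 8, 12]
Compute completion times sequentially:
  Job 1: processing = 1, completes at 1
  Job 2: processing = 2, completes at 3
  Job 3: processing = 2, completes at 5
  Job 4: processing = 4, completes at 9
  Job 5: processing = 6, completes at 15
  Job 6: processing = 8, completes at 23
  Job 7: processing = 12, completes at 35
Sum of completion times = 91
Average completion time = 91/7 = 13.0

13.0


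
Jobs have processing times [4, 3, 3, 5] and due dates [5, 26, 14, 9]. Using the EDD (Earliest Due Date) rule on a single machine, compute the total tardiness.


Sort by due date (EDD order): [(4, 5), (5, 9), (3, 14), (3, 26)]
Compute completion times and tardiness:
  Job 1: p=4, d=5, C=4, tardiness=max(0,4-5)=0
  Job 2: p=5, d=9, C=9, tardiness=max(0,9-9)=0
  Job 3: p=3, d=14, C=12, tardiness=max(0,12-14)=0
  Job 4: p=3, d=26, C=15, tardiness=max(0,15-26)=0
Total tardiness = 0

0


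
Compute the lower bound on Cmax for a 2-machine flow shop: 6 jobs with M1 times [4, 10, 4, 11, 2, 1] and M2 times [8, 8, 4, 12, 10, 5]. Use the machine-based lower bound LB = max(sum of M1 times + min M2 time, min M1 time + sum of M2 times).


LB1 = sum(M1 times) + min(M2 times) = 32 + 4 = 36
LB2 = min(M1 times) + sum(M2 times) = 1 + 47 = 48
Lower bound = max(LB1, LB2) = max(36, 48) = 48

48


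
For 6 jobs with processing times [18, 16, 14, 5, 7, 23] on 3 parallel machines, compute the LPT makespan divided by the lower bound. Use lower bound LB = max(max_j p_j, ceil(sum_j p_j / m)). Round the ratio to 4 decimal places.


LPT order: [23, 18, 16, 14, 7, 5]
Machine loads after assignment: [28, 25, 30]
LPT makespan = 30
Lower bound = max(max_job, ceil(total/3)) = max(23, 28) = 28
Ratio = 30 / 28 = 1.0714

1.0714


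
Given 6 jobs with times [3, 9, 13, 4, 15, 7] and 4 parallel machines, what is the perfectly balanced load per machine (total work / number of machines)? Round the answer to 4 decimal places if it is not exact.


Total processing time = 3 + 9 + 13 + 4 + 15 + 7 = 51
Number of machines = 4
Ideal balanced load = 51 / 4 = 12.75

12.75


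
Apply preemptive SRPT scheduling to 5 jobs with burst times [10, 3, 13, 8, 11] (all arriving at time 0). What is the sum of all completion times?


Since all jobs arrive at t=0, SRPT equals SPT ordering.
SPT order: [3, 8, 10, 11, 13]
Completion times:
  Job 1: p=3, C=3
  Job 2: p=8, C=11
  Job 3: p=10, C=21
  Job 4: p=11, C=32
  Job 5: p=13, C=45
Total completion time = 3 + 11 + 21 + 32 + 45 = 112

112


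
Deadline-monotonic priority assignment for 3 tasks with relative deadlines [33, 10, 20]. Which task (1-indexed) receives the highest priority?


Sort tasks by relative deadline (ascending):
  Task 2: deadline = 10
  Task 3: deadline = 20
  Task 1: deadline = 33
Priority order (highest first): [2, 3, 1]
Highest priority task = 2

2


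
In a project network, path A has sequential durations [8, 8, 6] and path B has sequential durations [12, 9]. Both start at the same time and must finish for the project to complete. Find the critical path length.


Path A total = 8 + 8 + 6 = 22
Path B total = 12 + 9 = 21
Critical path = longest path = max(22, 21) = 22

22


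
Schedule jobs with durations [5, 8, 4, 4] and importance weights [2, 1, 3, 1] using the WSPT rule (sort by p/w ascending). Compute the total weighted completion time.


Compute p/w ratios and sort ascending (WSPT): [(4, 3), (5, 2), (4, 1), (8, 1)]
Compute weighted completion times:
  Job (p=4,w=3): C=4, w*C=3*4=12
  Job (p=5,w=2): C=9, w*C=2*9=18
  Job (p=4,w=1): C=13, w*C=1*13=13
  Job (p=8,w=1): C=21, w*C=1*21=21
Total weighted completion time = 64

64


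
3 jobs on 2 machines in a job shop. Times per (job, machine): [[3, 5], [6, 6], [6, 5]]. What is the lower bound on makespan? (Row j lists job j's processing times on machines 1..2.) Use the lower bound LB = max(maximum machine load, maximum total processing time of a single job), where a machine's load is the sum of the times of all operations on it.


Machine loads:
  Machine 1: 3 + 6 + 6 = 15
  Machine 2: 5 + 6 + 5 = 16
Max machine load = 16
Job totals:
  Job 1: 8
  Job 2: 12
  Job 3: 11
Max job total = 12
Lower bound = max(16, 12) = 16

16


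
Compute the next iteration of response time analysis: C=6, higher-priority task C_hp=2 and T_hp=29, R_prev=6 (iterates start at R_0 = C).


R_next = C + ceil(R_prev / T_hp) * C_hp
ceil(6 / 29) = ceil(0.2069) = 1
Interference = 1 * 2 = 2
R_next = 6 + 2 = 8

8


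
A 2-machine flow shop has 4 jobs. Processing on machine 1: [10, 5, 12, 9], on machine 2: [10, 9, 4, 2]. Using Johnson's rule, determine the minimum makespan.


Apply Johnson's rule:
  Group 1 (a <= b): [(2, 5, 9), (1, 10, 10)]
  Group 2 (a > b): [(3, 12, 4), (4, 9, 2)]
Optimal job order: [2, 1, 3, 4]
Schedule:
  Job 2: M1 done at 5, M2 done at 14
  Job 1: M1 done at 15, M2 done at 25
  Job 3: M1 done at 27, M2 done at 31
  Job 4: M1 done at 36, M2 done at 38
Makespan = 38

38


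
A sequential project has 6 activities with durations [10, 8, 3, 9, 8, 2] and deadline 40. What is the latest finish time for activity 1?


LF(activity 1) = deadline - sum of successor durations
Successors: activities 2 through 6 with durations [8, 3, 9, 8, 2]
Sum of successor durations = 30
LF = 40 - 30 = 10

10


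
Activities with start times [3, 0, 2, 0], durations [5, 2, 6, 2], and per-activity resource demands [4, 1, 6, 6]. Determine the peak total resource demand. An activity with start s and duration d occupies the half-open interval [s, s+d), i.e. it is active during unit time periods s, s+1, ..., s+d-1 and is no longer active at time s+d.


Each activity i is active on [start_i, start_i + duration_i).
Compute total resource usage per time slot:
  t=0: active resources = [1, 6], total = 7
  t=1: active resources = [1, 6], total = 7
  t=2: active resources = [6], total = 6
  t=3: active resources = [4, 6], total = 10
  t=4: active resources = [4, 6], total = 10
  t=5: active resources = [4, 6], total = 10
  t=6: active resources = [4, 6], total = 10
  t=7: active resources = [4, 6], total = 10
Peak resource demand = 10

10


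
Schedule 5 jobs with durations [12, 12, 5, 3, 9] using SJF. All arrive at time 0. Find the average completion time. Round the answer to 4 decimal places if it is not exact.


SJF order (ascending): [3, 5, 9, 12, 12]
Completion times:
  Job 1: burst=3, C=3
  Job 2: burst=5, C=8
  Job 3: burst=9, C=17
  Job 4: burst=12, C=29
  Job 5: burst=12, C=41
Average completion = 98/5 = 19.6

19.6


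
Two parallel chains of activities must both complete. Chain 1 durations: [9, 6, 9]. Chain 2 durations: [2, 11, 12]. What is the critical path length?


Path A total = 9 + 6 + 9 = 24
Path B total = 2 + 11 + 12 = 25
Critical path = longest path = max(24, 25) = 25

25


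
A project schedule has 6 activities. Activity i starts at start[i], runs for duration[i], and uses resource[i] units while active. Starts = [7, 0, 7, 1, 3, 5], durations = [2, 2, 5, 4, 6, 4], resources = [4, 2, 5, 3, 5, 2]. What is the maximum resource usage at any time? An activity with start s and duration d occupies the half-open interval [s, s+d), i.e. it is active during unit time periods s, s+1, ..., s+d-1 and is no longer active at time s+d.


Each activity i is active on [start_i, start_i + duration_i).
Compute total resource usage per time slot:
  t=0: active resources = [2], total = 2
  t=1: active resources = [2, 3], total = 5
  t=2: active resources = [3], total = 3
  t=3: active resources = [3, 5], total = 8
  t=4: active resources = [3, 5], total = 8
  t=5: active resources = [5, 2], total = 7
  t=6: active resources = [5, 2], total = 7
  t=7: active resources = [4, 5, 5, 2], total = 16
  t=8: active resources = [4, 5, 5, 2], total = 16
  t=9: active resources = [5], total = 5
  t=10: active resources = [5], total = 5
  t=11: active resources = [5], total = 5
Peak resource demand = 16

16


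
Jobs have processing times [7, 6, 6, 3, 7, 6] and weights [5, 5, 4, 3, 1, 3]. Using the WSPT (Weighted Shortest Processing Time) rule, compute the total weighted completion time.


Compute p/w ratios and sort ascending (WSPT): [(3, 3), (6, 5), (7, 5), (6, 4), (6, 3), (7, 1)]
Compute weighted completion times:
  Job (p=3,w=3): C=3, w*C=3*3=9
  Job (p=6,w=5): C=9, w*C=5*9=45
  Job (p=7,w=5): C=16, w*C=5*16=80
  Job (p=6,w=4): C=22, w*C=4*22=88
  Job (p=6,w=3): C=28, w*C=3*28=84
  Job (p=7,w=1): C=35, w*C=1*35=35
Total weighted completion time = 341

341


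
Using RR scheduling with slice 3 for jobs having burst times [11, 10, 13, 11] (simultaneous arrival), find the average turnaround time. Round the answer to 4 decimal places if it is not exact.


Time quantum = 3
Execution trace:
  J1 runs 3 units, time = 3
  J2 runs 3 units, time = 6
  J3 runs 3 units, time = 9
  J4 runs 3 units, time = 12
  J1 runs 3 units, time = 15
  J2 runs 3 units, time = 18
  J3 runs 3 units, time = 21
  J4 runs 3 units, time = 24
  J1 runs 3 units, time = 27
  J2 runs 3 units, time = 30
  J3 runs 3 units, time = 33
  J4 runs 3 units, time = 36
  J1 runs 2 units, time = 38
  J2 runs 1 units, time = 39
  J3 runs 3 units, time = 42
  J4 runs 2 units, time = 44
  J3 runs 1 units, time = 45
Finish times: [38, 39, 45, 44]
Average turnaround = 166/4 = 41.5

41.5


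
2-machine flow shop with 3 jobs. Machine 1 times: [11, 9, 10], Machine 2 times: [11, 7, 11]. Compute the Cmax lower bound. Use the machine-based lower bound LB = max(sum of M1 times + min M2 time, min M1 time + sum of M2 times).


LB1 = sum(M1 times) + min(M2 times) = 30 + 7 = 37
LB2 = min(M1 times) + sum(M2 times) = 9 + 29 = 38
Lower bound = max(LB1, LB2) = max(37, 38) = 38

38


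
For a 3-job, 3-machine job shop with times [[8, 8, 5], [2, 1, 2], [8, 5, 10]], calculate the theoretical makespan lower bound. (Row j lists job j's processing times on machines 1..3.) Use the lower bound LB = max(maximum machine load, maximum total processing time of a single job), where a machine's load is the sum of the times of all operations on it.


Machine loads:
  Machine 1: 8 + 2 + 8 = 18
  Machine 2: 8 + 1 + 5 = 14
  Machine 3: 5 + 2 + 10 = 17
Max machine load = 18
Job totals:
  Job 1: 21
  Job 2: 5
  Job 3: 23
Max job total = 23
Lower bound = max(18, 23) = 23

23


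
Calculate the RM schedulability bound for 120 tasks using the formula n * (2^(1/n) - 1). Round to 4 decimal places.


Compute 2^(1/120) = 1.0057929411
Subtract 1: 1.0057929411 - 1 = 0.0057929411
Multiply by n: 120 * 0.0057929411 = 0.6951529320
Round to 4 dp: 0.6952

0.6952


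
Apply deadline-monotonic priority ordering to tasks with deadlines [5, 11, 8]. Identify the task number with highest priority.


Sort tasks by relative deadline (ascending):
  Task 1: deadline = 5
  Task 3: deadline = 8
  Task 2: deadline = 11
Priority order (highest first): [1, 3, 2]
Highest priority task = 1

1


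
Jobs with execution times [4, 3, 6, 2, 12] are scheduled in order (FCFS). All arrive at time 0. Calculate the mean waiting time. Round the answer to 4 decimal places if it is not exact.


FCFS order (as given): [4, 3, 6, 2, 12]
Waiting times:
  Job 1: wait = 0
  Job 2: wait = 4
  Job 3: wait = 7
  Job 4: wait = 13
  Job 5: wait = 15
Sum of waiting times = 39
Average waiting time = 39/5 = 7.8

7.8


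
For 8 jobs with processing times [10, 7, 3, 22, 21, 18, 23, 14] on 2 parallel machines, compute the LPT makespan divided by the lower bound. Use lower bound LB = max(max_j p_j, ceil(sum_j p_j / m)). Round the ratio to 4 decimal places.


LPT order: [23, 22, 21, 18, 14, 10, 7, 3]
Machine loads after assignment: [58, 60]
LPT makespan = 60
Lower bound = max(max_job, ceil(total/2)) = max(23, 59) = 59
Ratio = 60 / 59 = 1.0169

1.0169


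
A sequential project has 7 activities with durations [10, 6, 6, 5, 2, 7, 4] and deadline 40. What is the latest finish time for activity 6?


LF(activity 6) = deadline - sum of successor durations
Successors: activities 7 through 7 with durations [4]
Sum of successor durations = 4
LF = 40 - 4 = 36

36


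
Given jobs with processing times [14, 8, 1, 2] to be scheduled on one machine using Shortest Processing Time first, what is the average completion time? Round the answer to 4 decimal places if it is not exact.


Sort jobs by processing time (SPT order): [1, 2, 8, 14]
Compute completion times sequentially:
  Job 1: processing = 1, completes at 1
  Job 2: processing = 2, completes at 3
  Job 3: processing = 8, completes at 11
  Job 4: processing = 14, completes at 25
Sum of completion times = 40
Average completion time = 40/4 = 10.0

10.0


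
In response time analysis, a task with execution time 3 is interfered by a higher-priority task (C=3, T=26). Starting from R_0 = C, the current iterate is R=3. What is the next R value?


R_next = C + ceil(R_prev / T_hp) * C_hp
ceil(3 / 26) = ceil(0.1154) = 1
Interference = 1 * 3 = 3
R_next = 3 + 3 = 6

6


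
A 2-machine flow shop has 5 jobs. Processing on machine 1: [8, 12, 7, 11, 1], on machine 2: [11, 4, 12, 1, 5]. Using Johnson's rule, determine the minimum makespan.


Apply Johnson's rule:
  Group 1 (a <= b): [(5, 1, 5), (3, 7, 12), (1, 8, 11)]
  Group 2 (a > b): [(2, 12, 4), (4, 11, 1)]
Optimal job order: [5, 3, 1, 2, 4]
Schedule:
  Job 5: M1 done at 1, M2 done at 6
  Job 3: M1 done at 8, M2 done at 20
  Job 1: M1 done at 16, M2 done at 31
  Job 2: M1 done at 28, M2 done at 35
  Job 4: M1 done at 39, M2 done at 40
Makespan = 40

40


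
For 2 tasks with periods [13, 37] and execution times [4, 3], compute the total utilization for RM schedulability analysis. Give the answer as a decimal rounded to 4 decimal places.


Compute individual utilizations (exact fractions):
  Task 1: C/T = 4/13 (approx. 0.3077)
  Task 2: C/T = 3/37 (approx. 0.0811)
Total utilization U = 4/13 + 3/37 = 187/481
Rounded to 4 decimal places: U = 0.3888
RM (Liu & Layland) bound for 2 tasks = 0.828427; compare with U = 187/481 (approx. 0.388773)
U <= bound, so schedulable by RM sufficient condition.

0.3888


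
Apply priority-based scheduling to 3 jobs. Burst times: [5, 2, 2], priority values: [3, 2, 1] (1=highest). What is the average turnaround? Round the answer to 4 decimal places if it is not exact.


Sort by priority (ascending = highest first):
Order: [(1, 2), (2, 2), (3, 5)]
Completion times:
  Priority 1, burst=2, C=2
  Priority 2, burst=2, C=4
  Priority 3, burst=5, C=9
Average turnaround = 15/3 = 5.0

5.0


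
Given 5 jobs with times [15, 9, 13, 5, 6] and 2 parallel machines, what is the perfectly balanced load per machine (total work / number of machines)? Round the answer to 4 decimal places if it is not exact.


Total processing time = 15 + 9 + 13 + 5 + 6 = 48
Number of machines = 2
Ideal balanced load = 48 / 2 = 24.0

24.0


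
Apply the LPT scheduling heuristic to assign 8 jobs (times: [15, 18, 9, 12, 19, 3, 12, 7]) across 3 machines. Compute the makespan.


Sort jobs in decreasing order (LPT): [19, 18, 15, 12, 12, 9, 7, 3]
Assign each job to the least loaded machine:
  Machine 1: jobs [19, 9, 3], load = 31
  Machine 2: jobs [18, 12], load = 30
  Machine 3: jobs [15, 12, 7], load = 34
Makespan = max load = 34

34


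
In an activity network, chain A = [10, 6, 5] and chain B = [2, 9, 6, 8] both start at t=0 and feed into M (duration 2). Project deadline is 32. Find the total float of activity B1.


Forward pass: ES(B1) = sum of predecessors on chain B = 0
EF = ES + duration = 0 + 2 = 2
Backward pass: LF(M) = deadline = 32; LS(M) = 32 - 2 = 30
LF(B1) = LS(M) - sum(successors on chain B) = 30 - 23 = 7
LS = LF - duration = 7 - 2 = 5
Total float = LS - ES = 5 - 0 = 5

5


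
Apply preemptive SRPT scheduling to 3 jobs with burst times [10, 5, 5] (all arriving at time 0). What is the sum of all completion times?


Since all jobs arrive at t=0, SRPT equals SPT ordering.
SPT order: [5, 5, 10]
Completion times:
  Job 1: p=5, C=5
  Job 2: p=5, C=10
  Job 3: p=10, C=20
Total completion time = 5 + 10 + 20 = 35

35


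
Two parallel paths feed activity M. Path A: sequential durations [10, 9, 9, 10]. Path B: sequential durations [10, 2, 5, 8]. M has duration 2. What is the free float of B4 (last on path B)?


ES(B4) = sum of predecessors on chain B = 17
EF(B4) = ES + duration = 17 + 8 = 25
Successor of B4 is M. ES(M) = max(sum(A), sum(B)) = max(38, 25) = 38
Free float = ES(successor) - EF(current) = 38 - 25 = 13

13


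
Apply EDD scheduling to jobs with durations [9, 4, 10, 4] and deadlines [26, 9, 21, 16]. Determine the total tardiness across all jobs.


Sort by due date (EDD order): [(4, 9), (4, 16), (10, 21), (9, 26)]
Compute completion times and tardiness:
  Job 1: p=4, d=9, C=4, tardiness=max(0,4-9)=0
  Job 2: p=4, d=16, C=8, tardiness=max(0,8-16)=0
  Job 3: p=10, d=21, C=18, tardiness=max(0,18-21)=0
  Job 4: p=9, d=26, C=27, tardiness=max(0,27-26)=1
Total tardiness = 1

1


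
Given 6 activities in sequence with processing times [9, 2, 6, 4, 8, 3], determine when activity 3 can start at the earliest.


Activity 3 starts after activities 1 through 2 complete.
Predecessor durations: [9, 2]
ES = 9 + 2 = 11

11


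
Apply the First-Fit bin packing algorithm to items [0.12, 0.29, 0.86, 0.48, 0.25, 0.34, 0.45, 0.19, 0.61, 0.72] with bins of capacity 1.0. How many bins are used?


Place items sequentially using First-Fit:
  Item 0.12 -> new Bin 1
  Item 0.29 -> Bin 1 (now 0.41)
  Item 0.86 -> new Bin 2
  Item 0.48 -> Bin 1 (now 0.89)
  Item 0.25 -> new Bin 3
  Item 0.34 -> Bin 3 (now 0.59)
  Item 0.45 -> new Bin 4
  Item 0.19 -> Bin 3 (now 0.78)
  Item 0.61 -> new Bin 5
  Item 0.72 -> new Bin 6
Total bins used = 6

6


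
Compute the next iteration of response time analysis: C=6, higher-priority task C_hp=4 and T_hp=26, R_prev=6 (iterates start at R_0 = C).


R_next = C + ceil(R_prev / T_hp) * C_hp
ceil(6 / 26) = ceil(0.2308) = 1
Interference = 1 * 4 = 4
R_next = 6 + 4 = 10

10


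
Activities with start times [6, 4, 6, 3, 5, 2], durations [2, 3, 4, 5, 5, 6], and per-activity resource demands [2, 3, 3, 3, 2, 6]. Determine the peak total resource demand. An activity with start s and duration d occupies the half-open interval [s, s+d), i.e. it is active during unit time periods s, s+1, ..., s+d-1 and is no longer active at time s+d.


Each activity i is active on [start_i, start_i + duration_i).
Compute total resource usage per time slot:
  t=0: active resources = [], total = 0
  t=1: active resources = [], total = 0
  t=2: active resources = [6], total = 6
  t=3: active resources = [3, 6], total = 9
  t=4: active resources = [3, 3, 6], total = 12
  t=5: active resources = [3, 3, 2, 6], total = 14
  t=6: active resources = [2, 3, 3, 3, 2, 6], total = 19
  t=7: active resources = [2, 3, 3, 2, 6], total = 16
  t=8: active resources = [3, 2], total = 5
  t=9: active resources = [3, 2], total = 5
Peak resource demand = 19

19


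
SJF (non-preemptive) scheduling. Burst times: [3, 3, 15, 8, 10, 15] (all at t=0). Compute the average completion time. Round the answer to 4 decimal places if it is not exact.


SJF order (ascending): [3, 3, 8, 10, 15, 15]
Completion times:
  Job 1: burst=3, C=3
  Job 2: burst=3, C=6
  Job 3: burst=8, C=14
  Job 4: burst=10, C=24
  Job 5: burst=15, C=39
  Job 6: burst=15, C=54
Average completion = 140/6 = 23.3333

23.3333


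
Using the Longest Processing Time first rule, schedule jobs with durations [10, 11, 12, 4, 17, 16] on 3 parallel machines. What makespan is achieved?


Sort jobs in decreasing order (LPT): [17, 16, 12, 11, 10, 4]
Assign each job to the least loaded machine:
  Machine 1: jobs [17, 4], load = 21
  Machine 2: jobs [16, 10], load = 26
  Machine 3: jobs [12, 11], load = 23
Makespan = max load = 26

26


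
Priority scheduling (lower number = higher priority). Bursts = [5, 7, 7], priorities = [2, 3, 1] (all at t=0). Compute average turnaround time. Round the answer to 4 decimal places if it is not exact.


Sort by priority (ascending = highest first):
Order: [(1, 7), (2, 5), (3, 7)]
Completion times:
  Priority 1, burst=7, C=7
  Priority 2, burst=5, C=12
  Priority 3, burst=7, C=19
Average turnaround = 38/3 = 12.6667

12.6667


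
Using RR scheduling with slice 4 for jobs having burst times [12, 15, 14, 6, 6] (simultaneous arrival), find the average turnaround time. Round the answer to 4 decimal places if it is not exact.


Time quantum = 4
Execution trace:
  J1 runs 4 units, time = 4
  J2 runs 4 units, time = 8
  J3 runs 4 units, time = 12
  J4 runs 4 units, time = 16
  J5 runs 4 units, time = 20
  J1 runs 4 units, time = 24
  J2 runs 4 units, time = 28
  J3 runs 4 units, time = 32
  J4 runs 2 units, time = 34
  J5 runs 2 units, time = 36
  J1 runs 4 units, time = 40
  J2 runs 4 units, time = 44
  J3 runs 4 units, time = 48
  J2 runs 3 units, time = 51
  J3 runs 2 units, time = 53
Finish times: [40, 51, 53, 34, 36]
Average turnaround = 214/5 = 42.8

42.8


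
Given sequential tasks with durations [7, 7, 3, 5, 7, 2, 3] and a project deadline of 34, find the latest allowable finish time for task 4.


LF(activity 4) = deadline - sum of successor durations
Successors: activities 5 through 7 with durations [7, 2, 3]
Sum of successor durations = 12
LF = 34 - 12 = 22

22


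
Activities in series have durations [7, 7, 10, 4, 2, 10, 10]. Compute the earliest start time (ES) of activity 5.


Activity 5 starts after activities 1 through 4 complete.
Predecessor durations: [7, 7, 10, 4]
ES = 7 + 7 + 10 + 4 = 28

28


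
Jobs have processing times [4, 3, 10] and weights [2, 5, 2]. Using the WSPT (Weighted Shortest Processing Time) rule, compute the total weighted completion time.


Compute p/w ratios and sort ascending (WSPT): [(3, 5), (4, 2), (10, 2)]
Compute weighted completion times:
  Job (p=3,w=5): C=3, w*C=5*3=15
  Job (p=4,w=2): C=7, w*C=2*7=14
  Job (p=10,w=2): C=17, w*C=2*17=34
Total weighted completion time = 63

63


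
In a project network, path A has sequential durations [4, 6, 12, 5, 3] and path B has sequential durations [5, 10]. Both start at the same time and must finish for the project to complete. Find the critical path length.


Path A total = 4 + 6 + 12 + 5 + 3 = 30
Path B total = 5 + 10 = 15
Critical path = longest path = max(30, 15) = 30

30


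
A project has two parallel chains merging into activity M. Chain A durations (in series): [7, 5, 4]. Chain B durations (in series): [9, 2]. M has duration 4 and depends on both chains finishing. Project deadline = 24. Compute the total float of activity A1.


Forward pass: ES(A1) = sum of predecessors on chain A = 0
EF = ES + duration = 0 + 7 = 7
Backward pass: LF(M) = deadline = 24; LS(M) = 24 - 4 = 20
LF(A1) = LS(M) - sum(successors on chain A) = 20 - 9 = 11
LS = LF - duration = 11 - 7 = 4
Total float = LS - ES = 4 - 0 = 4

4
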